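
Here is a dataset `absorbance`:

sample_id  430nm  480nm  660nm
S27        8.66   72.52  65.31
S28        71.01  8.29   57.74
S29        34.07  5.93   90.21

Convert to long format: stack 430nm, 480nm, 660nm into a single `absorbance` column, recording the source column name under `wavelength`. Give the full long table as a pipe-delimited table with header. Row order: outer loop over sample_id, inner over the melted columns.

| sample_id | wavelength | absorbance |
| S27 | 430nm | 8.66 |
| S27 | 480nm | 72.52 |
| S27 | 660nm | 65.31 |
| S28 | 430nm | 71.01 |
| S28 | 480nm | 8.29 |
| S28 | 660nm | 57.74 |
| S29 | 430nm | 34.07 |
| S29 | 480nm | 5.93 |
| S29 | 660nm | 90.21 |

Each (sample_id, column) pair becomes one row: 3 × 3 = 9 rows.
For example, (S27, 430nm) → absorbance=8.66.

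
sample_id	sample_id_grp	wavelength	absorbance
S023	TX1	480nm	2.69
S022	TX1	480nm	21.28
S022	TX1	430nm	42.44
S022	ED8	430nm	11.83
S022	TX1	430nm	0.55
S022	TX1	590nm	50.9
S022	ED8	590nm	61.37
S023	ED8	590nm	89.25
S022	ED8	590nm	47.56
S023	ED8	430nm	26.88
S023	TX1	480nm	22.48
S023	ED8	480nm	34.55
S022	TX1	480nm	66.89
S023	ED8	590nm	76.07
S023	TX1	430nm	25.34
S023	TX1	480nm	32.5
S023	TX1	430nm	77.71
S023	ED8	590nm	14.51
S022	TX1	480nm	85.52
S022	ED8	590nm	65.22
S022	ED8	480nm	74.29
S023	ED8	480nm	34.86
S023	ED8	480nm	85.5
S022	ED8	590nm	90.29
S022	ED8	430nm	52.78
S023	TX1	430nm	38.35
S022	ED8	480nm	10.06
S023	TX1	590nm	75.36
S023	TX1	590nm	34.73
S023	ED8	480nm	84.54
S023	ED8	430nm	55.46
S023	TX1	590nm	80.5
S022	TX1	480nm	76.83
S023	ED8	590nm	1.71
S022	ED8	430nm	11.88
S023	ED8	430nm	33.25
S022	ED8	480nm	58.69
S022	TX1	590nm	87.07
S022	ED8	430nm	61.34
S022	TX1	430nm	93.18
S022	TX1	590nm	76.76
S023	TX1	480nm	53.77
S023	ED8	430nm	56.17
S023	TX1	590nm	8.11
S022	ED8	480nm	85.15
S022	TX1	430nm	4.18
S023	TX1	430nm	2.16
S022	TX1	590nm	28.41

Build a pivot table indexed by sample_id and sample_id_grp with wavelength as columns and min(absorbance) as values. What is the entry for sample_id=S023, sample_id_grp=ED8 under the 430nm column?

26.88

Rows with sample_id=S023, sample_id_grp=ED8 and wavelength=430nm: absorbance values are 26.88, 55.46, 33.25, 56.17.
min(26.88, 55.46, 33.25, 56.17) = 26.88.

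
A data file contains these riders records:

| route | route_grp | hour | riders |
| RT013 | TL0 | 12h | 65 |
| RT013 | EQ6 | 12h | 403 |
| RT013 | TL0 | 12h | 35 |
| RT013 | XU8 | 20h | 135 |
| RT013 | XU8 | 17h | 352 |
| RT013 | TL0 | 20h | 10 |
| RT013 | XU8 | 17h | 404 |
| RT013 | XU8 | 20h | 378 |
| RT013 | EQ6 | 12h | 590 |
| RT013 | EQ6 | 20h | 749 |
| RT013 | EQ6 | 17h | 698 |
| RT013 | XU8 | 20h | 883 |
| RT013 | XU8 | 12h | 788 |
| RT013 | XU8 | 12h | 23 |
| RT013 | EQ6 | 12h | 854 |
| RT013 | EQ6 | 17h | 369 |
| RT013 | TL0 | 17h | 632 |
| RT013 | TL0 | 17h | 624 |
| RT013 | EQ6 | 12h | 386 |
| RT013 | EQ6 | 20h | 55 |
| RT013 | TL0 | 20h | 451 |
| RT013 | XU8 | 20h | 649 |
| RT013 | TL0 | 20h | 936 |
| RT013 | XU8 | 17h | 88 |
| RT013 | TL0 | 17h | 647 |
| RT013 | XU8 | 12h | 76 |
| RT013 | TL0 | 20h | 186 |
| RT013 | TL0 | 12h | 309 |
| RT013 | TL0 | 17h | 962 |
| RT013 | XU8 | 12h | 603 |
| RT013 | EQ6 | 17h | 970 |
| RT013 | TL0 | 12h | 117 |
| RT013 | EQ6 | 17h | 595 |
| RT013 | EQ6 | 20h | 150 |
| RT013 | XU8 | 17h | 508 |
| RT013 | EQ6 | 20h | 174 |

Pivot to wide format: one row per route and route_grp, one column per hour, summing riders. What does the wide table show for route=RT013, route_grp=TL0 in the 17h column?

2865

Rows with route=RT013, route_grp=TL0 and hour=17h: riders values are 632, 624, 647, 962.
632 + 624 + 647 + 962 = 2865.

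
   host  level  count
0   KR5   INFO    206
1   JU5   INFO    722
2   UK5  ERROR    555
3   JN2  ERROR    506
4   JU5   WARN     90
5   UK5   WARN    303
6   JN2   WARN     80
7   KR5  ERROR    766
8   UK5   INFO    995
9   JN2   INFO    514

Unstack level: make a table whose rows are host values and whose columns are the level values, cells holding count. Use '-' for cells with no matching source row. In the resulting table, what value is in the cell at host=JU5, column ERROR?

No long-format row has host=JU5 and level=ERROR, so the cell is -.

-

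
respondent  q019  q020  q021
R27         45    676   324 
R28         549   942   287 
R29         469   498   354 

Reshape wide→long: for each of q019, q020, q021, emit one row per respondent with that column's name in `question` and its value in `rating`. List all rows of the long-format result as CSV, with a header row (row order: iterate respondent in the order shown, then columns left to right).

respondent,question,rating
R27,q019,45
R27,q020,676
R27,q021,324
R28,q019,549
R28,q020,942
R28,q021,287
R29,q019,469
R29,q020,498
R29,q021,354

Each (respondent, column) pair becomes one row: 3 × 3 = 9 rows.
For example, (R27, q019) → rating=45.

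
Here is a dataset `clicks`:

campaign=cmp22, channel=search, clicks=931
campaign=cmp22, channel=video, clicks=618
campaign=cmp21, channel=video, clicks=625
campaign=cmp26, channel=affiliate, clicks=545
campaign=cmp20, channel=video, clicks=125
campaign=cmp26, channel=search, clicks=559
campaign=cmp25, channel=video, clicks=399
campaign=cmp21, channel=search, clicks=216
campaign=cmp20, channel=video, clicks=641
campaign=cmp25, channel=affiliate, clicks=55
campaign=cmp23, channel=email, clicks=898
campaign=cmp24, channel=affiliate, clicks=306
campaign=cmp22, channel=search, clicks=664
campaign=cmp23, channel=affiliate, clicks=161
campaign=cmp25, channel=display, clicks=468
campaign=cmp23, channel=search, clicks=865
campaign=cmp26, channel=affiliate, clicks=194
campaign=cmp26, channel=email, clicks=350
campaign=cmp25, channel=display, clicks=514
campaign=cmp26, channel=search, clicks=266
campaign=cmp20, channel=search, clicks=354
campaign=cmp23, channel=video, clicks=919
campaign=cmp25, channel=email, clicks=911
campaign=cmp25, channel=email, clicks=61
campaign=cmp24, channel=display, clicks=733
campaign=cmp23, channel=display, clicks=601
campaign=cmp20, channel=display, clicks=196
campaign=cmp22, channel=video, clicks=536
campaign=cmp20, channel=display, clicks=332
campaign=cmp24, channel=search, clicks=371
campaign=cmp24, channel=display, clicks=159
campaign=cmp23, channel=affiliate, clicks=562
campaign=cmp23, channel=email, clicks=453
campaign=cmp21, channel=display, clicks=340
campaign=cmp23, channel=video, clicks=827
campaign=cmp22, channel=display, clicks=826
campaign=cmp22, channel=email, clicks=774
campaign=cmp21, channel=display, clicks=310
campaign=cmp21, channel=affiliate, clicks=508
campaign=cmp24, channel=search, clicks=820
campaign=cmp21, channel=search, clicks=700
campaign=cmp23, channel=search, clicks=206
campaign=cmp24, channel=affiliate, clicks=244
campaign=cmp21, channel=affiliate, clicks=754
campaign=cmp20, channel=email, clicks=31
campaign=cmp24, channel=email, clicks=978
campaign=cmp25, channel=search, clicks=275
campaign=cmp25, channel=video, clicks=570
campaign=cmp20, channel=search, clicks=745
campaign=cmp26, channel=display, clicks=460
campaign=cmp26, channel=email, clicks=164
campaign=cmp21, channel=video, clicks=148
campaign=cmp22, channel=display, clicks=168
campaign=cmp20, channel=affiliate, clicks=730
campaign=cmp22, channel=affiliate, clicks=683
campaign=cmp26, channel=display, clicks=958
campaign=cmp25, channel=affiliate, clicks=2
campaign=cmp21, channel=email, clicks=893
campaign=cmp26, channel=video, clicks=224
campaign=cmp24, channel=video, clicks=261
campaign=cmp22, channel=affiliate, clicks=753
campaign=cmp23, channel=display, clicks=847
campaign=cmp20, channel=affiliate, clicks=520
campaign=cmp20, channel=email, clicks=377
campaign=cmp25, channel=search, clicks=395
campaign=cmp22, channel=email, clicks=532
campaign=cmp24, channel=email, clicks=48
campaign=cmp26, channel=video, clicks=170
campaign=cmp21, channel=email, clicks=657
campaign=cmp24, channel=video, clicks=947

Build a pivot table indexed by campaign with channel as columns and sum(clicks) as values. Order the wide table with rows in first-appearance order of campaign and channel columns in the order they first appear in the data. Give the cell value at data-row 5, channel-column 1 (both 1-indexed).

670

With rows in first-appearance order of campaign, row 5 is campaign=cmp25. channel columns in first-appearance order: search, video, affiliate, email, display; column 1 is search.
Long rows with campaign=cmp25, channel=search: 275 + 395 = 670.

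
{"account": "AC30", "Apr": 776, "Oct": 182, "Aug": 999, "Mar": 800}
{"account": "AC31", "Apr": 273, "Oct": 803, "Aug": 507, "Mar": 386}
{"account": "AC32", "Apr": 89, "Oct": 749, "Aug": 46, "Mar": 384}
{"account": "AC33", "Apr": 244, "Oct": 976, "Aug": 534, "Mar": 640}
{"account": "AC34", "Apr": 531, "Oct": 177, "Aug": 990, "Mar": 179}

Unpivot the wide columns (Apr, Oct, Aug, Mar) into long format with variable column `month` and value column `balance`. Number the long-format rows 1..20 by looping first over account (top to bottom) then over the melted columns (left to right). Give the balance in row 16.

640

20 rows total (5 × 4). Row 16: index ⌊(16-1)/4⌋ = 3 into account → AC33; (16-1) mod 4 = 3 into the melted columns → Mar.
So row 16 is (AC33, Mar, 640); balance = 640.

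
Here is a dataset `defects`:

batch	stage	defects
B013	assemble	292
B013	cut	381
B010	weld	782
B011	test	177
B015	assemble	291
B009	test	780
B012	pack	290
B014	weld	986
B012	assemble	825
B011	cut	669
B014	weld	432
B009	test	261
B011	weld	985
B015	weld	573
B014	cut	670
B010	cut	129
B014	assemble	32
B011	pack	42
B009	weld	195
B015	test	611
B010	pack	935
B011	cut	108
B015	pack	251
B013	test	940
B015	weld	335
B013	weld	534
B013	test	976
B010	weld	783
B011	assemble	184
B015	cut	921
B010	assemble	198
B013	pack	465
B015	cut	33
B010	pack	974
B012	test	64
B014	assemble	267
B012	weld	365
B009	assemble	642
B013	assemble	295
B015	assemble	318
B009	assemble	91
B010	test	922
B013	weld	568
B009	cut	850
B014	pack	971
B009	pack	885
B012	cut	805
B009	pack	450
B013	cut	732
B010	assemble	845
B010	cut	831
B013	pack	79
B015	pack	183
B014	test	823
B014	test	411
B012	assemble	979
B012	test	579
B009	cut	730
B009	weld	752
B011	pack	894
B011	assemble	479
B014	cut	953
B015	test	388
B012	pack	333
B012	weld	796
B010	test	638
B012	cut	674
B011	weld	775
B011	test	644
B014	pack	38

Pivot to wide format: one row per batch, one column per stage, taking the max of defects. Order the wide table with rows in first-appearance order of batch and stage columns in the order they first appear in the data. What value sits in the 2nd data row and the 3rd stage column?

783

With rows in first-appearance order of batch, row 2 is batch=B010. stage columns in first-appearance order: assemble, cut, weld, test, pack; column 3 is weld.
Long rows with batch=B010, stage=weld: max(782, 783) = 783.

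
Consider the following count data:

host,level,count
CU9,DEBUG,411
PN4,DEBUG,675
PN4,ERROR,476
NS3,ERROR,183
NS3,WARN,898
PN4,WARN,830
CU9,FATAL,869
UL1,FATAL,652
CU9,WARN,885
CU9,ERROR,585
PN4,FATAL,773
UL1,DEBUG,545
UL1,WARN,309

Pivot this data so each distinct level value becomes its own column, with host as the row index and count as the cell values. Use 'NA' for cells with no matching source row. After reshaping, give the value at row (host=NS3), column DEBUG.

No long-format row has host=NS3 and level=DEBUG, so the cell is NA.

NA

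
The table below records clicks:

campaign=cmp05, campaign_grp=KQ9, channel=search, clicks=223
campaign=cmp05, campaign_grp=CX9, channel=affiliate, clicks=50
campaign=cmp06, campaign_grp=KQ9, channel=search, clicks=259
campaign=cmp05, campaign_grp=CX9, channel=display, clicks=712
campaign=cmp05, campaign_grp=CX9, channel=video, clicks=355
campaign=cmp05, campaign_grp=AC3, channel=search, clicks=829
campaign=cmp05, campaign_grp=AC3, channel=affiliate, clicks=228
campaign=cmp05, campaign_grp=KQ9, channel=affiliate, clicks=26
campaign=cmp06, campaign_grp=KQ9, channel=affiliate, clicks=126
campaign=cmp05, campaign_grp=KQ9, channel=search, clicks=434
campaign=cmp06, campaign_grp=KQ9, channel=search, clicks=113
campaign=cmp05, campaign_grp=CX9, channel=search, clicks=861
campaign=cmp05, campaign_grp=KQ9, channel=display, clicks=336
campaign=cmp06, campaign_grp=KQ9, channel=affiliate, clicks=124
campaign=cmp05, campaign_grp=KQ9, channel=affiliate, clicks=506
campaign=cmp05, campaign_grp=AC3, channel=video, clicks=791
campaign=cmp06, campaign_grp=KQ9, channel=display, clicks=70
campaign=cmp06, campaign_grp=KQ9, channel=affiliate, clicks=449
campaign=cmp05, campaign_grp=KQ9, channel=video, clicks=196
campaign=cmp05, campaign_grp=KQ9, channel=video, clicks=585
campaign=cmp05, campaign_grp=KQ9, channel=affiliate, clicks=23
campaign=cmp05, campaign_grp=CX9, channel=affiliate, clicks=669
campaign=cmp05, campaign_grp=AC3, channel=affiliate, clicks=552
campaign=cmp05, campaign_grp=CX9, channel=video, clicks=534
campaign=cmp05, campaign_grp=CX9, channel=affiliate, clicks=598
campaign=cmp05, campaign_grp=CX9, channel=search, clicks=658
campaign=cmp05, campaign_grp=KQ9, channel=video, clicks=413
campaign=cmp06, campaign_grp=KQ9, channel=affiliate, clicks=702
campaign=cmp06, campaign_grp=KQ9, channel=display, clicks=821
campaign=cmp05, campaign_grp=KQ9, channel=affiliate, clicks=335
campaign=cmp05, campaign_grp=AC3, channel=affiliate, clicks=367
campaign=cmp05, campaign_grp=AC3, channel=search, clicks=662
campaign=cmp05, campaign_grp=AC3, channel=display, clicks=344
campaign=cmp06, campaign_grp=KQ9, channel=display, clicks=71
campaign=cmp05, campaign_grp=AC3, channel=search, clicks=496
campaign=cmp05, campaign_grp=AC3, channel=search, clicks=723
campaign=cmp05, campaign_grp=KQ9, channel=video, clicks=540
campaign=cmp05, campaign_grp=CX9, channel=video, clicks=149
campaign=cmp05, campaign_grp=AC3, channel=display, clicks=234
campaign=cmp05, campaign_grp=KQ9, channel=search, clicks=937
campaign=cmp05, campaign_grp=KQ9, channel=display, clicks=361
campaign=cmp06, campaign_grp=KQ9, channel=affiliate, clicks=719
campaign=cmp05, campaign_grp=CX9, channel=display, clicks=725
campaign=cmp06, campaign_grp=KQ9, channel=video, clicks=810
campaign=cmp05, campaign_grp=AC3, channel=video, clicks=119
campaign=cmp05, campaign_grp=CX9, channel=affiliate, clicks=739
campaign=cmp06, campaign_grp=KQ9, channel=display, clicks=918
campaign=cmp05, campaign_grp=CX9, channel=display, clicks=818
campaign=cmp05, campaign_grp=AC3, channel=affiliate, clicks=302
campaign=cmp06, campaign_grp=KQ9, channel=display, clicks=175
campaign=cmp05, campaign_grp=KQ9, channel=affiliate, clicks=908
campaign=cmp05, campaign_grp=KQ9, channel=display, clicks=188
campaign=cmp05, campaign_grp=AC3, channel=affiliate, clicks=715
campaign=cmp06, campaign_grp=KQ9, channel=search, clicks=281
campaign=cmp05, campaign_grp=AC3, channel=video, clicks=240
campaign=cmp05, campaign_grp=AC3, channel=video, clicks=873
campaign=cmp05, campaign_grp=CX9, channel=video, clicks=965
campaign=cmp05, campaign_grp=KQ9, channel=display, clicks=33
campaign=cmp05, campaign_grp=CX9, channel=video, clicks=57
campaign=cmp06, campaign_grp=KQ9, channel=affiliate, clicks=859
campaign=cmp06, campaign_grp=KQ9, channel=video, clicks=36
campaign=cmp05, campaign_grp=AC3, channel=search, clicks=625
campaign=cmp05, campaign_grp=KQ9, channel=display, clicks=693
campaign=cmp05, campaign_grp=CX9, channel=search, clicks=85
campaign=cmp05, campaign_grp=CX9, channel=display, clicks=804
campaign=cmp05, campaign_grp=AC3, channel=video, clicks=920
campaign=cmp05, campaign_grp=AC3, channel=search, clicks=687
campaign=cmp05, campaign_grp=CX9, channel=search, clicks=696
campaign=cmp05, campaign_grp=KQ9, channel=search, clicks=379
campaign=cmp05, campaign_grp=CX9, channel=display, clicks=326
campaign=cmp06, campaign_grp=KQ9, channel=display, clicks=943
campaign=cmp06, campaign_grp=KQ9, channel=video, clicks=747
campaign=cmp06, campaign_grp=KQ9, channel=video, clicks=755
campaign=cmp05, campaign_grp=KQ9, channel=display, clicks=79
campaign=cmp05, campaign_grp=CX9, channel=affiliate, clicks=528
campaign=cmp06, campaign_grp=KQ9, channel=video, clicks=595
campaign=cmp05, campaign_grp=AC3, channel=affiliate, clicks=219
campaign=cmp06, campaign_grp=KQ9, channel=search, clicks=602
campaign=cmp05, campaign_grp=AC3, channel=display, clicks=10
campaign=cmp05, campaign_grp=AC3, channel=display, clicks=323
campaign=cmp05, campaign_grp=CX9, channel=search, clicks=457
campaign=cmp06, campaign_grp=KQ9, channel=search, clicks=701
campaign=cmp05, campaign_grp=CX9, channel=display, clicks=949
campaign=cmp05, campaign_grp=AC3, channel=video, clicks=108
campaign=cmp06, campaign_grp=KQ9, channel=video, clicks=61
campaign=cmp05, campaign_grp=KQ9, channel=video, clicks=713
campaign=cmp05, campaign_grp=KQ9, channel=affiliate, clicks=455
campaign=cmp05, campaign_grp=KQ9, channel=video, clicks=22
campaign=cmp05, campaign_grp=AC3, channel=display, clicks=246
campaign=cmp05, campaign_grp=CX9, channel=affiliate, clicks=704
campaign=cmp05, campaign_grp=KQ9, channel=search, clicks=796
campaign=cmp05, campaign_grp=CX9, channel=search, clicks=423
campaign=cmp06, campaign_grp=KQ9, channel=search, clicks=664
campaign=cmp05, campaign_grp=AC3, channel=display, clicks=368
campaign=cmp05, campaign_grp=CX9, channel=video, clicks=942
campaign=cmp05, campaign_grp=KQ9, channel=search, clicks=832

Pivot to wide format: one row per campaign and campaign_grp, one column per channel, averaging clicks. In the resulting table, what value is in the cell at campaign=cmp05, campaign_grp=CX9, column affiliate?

Rows with campaign=cmp05, campaign_grp=CX9 and channel=affiliate: clicks values are 50, 669, 598, 739, 528, 704.
(50 + 669 + 598 + 739 + 528 + 704) / 6 = 548.

548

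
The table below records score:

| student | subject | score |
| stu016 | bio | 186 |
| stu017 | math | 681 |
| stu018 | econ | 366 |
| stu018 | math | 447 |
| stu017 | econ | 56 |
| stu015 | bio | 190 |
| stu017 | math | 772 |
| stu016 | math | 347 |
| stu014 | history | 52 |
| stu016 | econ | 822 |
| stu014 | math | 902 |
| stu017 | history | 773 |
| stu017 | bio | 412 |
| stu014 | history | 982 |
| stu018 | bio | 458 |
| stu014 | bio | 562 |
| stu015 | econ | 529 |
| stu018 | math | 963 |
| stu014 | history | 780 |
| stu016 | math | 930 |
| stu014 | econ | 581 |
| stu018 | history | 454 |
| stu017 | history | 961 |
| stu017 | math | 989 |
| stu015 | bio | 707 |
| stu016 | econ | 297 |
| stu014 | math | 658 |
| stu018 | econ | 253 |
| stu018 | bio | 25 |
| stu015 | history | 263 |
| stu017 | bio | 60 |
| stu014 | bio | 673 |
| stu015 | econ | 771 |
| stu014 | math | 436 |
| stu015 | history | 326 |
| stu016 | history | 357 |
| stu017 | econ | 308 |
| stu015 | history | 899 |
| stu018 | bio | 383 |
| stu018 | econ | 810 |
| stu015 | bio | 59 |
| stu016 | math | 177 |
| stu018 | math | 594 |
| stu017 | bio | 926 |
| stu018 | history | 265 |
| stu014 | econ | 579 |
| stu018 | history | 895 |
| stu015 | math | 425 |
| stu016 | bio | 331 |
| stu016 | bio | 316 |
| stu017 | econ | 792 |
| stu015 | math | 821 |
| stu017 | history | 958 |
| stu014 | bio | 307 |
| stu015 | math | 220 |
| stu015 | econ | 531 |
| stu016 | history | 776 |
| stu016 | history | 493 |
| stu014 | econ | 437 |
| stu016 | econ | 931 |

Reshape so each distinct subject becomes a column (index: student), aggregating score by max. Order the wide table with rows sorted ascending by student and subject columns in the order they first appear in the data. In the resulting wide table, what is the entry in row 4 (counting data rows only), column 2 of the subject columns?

With rows sorted ascending by student, row 4 is student=stu017. subject columns in first-appearance order: bio, math, econ, history; column 2 is math.
Long rows with student=stu017, subject=math: max(681, 772, 989) = 989.

989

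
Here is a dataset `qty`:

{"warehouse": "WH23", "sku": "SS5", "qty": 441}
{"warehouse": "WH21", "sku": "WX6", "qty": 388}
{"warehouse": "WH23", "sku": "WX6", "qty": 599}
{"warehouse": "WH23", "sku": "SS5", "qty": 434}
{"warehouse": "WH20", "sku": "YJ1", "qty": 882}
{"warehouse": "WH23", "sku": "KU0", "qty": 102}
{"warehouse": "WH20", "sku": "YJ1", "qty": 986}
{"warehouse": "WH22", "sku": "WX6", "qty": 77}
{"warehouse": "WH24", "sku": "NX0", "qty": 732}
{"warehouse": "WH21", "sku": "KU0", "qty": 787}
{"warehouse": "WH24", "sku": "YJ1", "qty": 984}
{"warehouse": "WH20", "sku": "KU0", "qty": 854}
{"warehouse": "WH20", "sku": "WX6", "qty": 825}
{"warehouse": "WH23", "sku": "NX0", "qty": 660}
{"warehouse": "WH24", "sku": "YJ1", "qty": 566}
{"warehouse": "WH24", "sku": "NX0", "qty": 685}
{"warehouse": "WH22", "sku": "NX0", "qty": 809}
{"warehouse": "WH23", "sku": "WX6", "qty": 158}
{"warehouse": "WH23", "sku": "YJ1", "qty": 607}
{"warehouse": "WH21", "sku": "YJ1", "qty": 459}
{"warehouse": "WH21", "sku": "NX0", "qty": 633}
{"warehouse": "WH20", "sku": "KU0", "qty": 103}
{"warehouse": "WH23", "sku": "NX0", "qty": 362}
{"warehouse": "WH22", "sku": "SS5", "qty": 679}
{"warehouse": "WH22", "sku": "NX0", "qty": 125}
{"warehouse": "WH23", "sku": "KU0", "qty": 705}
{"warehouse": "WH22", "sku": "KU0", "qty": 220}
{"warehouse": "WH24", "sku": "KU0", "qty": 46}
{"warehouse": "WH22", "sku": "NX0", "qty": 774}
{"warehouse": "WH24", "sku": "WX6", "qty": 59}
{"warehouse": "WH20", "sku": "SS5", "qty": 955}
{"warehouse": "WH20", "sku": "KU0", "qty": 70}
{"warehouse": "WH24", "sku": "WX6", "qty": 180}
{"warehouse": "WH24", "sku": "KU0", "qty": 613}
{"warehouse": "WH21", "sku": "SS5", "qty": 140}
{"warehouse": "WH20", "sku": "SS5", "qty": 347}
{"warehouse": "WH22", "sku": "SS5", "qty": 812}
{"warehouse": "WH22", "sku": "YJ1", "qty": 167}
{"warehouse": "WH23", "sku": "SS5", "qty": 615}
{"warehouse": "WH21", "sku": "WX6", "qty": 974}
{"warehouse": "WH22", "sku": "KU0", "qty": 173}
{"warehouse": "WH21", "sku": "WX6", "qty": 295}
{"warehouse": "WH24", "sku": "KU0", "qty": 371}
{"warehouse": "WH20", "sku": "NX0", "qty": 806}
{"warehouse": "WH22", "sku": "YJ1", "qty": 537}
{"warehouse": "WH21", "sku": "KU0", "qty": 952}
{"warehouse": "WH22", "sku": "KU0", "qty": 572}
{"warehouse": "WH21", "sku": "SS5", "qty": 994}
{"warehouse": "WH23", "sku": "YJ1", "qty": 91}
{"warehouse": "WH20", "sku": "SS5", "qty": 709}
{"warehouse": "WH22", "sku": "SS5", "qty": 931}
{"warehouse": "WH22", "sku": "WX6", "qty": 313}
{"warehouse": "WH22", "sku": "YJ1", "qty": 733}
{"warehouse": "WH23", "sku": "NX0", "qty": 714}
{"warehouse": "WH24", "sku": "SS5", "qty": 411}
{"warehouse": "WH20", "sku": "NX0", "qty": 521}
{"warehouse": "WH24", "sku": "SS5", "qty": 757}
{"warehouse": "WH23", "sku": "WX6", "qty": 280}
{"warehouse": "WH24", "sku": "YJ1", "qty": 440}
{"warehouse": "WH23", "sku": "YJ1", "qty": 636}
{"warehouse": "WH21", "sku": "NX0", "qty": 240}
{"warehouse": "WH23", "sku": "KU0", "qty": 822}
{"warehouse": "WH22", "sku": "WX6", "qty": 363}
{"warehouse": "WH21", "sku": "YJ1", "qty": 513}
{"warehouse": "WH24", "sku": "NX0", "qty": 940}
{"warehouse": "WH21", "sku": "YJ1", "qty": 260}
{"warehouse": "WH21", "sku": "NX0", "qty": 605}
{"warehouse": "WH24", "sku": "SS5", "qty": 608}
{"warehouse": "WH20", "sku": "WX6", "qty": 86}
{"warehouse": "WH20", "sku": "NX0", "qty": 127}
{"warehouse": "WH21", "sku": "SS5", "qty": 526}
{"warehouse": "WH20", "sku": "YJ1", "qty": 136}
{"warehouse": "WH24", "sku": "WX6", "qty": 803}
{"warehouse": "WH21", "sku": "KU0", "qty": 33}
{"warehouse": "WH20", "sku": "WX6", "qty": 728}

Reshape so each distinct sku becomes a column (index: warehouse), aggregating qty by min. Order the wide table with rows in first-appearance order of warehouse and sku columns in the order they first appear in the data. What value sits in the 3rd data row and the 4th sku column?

With rows in first-appearance order of warehouse, row 3 is warehouse=WH20. sku columns in first-appearance order: SS5, WX6, YJ1, KU0, NX0; column 4 is KU0.
Long rows with warehouse=WH20, sku=KU0: min(854, 103, 70) = 70.

70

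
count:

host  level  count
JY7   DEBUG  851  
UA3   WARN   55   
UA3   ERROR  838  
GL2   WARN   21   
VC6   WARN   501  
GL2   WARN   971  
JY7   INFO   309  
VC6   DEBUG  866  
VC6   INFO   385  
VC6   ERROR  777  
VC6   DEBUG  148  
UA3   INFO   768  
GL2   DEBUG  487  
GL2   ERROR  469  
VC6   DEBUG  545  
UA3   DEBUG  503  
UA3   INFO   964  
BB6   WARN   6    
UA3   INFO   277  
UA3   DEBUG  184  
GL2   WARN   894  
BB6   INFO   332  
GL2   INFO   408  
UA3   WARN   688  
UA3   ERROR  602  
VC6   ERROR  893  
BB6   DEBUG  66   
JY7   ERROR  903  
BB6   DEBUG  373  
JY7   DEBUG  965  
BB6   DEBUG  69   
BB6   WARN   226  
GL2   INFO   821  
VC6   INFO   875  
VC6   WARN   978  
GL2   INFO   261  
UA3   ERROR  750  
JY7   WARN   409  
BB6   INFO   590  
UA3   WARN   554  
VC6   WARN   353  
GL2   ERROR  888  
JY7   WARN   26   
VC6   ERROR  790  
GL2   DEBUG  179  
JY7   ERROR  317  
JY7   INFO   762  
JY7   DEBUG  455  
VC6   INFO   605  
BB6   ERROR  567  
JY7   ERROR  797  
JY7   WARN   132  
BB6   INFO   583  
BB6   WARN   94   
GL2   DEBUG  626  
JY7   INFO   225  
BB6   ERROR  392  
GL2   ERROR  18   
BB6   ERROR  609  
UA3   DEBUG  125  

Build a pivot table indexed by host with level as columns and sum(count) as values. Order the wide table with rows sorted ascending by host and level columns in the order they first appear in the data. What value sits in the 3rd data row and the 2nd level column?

567

With rows sorted ascending by host, row 3 is host=JY7. level columns in first-appearance order: DEBUG, WARN, ERROR, INFO; column 2 is WARN.
Long rows with host=JY7, level=WARN: 409 + 26 + 132 = 567.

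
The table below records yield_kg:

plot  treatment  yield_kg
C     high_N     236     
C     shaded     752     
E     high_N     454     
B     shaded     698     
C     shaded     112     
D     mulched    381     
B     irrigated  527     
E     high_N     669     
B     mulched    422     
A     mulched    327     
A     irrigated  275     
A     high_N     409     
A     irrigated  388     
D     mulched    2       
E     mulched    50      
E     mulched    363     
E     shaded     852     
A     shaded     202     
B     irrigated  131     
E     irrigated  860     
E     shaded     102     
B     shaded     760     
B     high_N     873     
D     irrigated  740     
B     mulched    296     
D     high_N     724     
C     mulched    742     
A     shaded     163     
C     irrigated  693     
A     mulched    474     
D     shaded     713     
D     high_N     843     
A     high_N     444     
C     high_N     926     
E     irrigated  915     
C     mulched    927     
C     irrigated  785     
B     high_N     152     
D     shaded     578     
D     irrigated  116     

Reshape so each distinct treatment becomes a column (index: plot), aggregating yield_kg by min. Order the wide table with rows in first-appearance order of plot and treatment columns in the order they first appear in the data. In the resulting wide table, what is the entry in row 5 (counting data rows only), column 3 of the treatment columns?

327

With rows in first-appearance order of plot, row 5 is plot=A. treatment columns in first-appearance order: high_N, shaded, mulched, irrigated; column 3 is mulched.
Long rows with plot=A, treatment=mulched: min(327, 474) = 327.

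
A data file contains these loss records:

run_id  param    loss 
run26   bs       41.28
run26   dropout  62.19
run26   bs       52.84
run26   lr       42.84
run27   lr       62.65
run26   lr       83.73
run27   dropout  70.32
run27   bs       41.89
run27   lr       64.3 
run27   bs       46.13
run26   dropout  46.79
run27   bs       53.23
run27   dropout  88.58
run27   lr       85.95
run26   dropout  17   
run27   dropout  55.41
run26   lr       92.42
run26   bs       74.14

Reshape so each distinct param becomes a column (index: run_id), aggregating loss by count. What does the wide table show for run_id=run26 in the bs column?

3

Rows with run_id=run26 and param=bs: loss values are 41.28, 52.84, 74.14.
3 rows match — count = 3.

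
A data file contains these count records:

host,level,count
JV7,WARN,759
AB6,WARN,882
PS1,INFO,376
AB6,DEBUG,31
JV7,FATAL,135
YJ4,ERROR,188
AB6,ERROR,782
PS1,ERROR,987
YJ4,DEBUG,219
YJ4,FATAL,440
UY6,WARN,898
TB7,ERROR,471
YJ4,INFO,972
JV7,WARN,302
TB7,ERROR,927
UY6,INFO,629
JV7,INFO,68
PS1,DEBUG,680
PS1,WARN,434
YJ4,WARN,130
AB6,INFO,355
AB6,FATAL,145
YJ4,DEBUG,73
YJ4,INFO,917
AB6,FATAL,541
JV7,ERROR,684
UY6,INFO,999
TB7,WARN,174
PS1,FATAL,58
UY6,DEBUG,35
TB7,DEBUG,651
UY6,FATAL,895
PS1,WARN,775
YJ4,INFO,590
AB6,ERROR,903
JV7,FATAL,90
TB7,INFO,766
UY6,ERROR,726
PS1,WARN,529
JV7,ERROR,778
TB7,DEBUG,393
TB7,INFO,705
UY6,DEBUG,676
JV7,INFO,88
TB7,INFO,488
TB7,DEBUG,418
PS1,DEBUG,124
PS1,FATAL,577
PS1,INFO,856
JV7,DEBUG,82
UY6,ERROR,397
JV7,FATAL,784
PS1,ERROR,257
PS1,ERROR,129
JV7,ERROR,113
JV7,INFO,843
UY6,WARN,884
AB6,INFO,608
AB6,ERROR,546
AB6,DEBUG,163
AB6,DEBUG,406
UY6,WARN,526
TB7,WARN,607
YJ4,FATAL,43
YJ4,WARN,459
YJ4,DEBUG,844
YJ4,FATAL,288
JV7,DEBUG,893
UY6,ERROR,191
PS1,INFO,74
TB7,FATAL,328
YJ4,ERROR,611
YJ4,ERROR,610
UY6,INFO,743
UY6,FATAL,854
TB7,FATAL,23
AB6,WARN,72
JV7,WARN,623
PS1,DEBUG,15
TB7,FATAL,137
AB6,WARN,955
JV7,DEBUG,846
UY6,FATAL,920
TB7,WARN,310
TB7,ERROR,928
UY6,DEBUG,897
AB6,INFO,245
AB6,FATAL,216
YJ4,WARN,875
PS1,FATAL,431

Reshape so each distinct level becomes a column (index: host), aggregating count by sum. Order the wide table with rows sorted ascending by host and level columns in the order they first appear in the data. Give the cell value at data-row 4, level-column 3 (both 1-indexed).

With rows sorted ascending by host, row 4 is host=TB7. level columns in first-appearance order: WARN, INFO, DEBUG, FATAL, ERROR; column 3 is DEBUG.
Long rows with host=TB7, level=DEBUG: 651 + 393 + 418 = 1462.

1462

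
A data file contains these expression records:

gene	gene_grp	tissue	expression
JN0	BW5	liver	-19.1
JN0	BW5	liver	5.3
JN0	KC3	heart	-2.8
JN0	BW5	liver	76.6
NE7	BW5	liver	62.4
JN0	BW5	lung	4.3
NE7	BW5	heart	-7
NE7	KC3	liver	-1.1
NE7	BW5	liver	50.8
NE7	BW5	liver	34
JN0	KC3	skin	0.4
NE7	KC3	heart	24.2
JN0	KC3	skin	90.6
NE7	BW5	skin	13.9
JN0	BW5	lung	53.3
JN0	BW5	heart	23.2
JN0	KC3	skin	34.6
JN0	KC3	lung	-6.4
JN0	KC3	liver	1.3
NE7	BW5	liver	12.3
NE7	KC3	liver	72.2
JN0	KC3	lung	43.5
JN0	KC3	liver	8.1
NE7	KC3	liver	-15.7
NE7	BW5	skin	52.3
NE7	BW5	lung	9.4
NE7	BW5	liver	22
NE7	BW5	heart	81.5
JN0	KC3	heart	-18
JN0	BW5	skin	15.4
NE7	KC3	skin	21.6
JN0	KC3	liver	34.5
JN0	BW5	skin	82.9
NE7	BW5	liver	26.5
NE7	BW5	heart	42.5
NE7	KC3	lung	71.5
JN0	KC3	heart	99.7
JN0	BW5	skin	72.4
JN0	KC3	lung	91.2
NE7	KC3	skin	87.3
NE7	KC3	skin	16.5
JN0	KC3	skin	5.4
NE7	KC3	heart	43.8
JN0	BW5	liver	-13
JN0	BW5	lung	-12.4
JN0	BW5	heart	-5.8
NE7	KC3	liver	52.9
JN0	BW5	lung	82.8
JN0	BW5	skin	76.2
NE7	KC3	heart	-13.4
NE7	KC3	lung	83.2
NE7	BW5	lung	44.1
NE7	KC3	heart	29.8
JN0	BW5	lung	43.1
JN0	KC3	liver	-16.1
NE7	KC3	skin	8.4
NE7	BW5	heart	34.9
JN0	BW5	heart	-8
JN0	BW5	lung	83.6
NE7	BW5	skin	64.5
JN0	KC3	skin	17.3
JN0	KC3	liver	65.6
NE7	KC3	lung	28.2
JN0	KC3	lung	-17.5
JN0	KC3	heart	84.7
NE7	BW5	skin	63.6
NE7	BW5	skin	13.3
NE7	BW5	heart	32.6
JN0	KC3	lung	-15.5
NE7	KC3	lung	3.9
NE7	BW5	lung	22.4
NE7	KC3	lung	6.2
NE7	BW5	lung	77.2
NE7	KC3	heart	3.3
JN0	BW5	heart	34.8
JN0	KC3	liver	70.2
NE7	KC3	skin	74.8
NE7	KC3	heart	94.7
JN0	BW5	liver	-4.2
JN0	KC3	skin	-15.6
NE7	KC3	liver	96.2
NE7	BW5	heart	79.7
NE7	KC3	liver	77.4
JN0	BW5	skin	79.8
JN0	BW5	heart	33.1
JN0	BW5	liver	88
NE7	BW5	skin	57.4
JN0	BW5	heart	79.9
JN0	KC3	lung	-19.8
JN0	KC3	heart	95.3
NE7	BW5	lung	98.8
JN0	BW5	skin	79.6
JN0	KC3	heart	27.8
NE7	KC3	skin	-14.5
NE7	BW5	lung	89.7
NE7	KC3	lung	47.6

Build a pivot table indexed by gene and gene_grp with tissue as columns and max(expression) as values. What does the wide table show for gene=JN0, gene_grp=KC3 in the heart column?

Rows with gene=JN0, gene_grp=KC3 and tissue=heart: expression values are -2.8, -18, 99.7, 84.7, 95.3, 27.8.
max(-2.8, -18, 99.7, 84.7, 95.3, 27.8) = 99.7.

99.7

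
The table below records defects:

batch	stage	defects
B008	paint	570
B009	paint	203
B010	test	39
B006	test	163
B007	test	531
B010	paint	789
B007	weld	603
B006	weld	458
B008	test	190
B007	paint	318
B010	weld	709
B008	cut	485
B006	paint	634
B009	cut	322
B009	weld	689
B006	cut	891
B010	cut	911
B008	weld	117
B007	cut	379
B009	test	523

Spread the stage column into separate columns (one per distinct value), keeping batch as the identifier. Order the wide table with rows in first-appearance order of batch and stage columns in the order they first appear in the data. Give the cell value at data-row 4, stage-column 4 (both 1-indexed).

With rows in first-appearance order of batch, row 4 is batch=B006. stage columns in first-appearance order: paint, test, weld, cut; column 4 is cut.
Long rows with batch=B006, stage=cut: defects = 891.

891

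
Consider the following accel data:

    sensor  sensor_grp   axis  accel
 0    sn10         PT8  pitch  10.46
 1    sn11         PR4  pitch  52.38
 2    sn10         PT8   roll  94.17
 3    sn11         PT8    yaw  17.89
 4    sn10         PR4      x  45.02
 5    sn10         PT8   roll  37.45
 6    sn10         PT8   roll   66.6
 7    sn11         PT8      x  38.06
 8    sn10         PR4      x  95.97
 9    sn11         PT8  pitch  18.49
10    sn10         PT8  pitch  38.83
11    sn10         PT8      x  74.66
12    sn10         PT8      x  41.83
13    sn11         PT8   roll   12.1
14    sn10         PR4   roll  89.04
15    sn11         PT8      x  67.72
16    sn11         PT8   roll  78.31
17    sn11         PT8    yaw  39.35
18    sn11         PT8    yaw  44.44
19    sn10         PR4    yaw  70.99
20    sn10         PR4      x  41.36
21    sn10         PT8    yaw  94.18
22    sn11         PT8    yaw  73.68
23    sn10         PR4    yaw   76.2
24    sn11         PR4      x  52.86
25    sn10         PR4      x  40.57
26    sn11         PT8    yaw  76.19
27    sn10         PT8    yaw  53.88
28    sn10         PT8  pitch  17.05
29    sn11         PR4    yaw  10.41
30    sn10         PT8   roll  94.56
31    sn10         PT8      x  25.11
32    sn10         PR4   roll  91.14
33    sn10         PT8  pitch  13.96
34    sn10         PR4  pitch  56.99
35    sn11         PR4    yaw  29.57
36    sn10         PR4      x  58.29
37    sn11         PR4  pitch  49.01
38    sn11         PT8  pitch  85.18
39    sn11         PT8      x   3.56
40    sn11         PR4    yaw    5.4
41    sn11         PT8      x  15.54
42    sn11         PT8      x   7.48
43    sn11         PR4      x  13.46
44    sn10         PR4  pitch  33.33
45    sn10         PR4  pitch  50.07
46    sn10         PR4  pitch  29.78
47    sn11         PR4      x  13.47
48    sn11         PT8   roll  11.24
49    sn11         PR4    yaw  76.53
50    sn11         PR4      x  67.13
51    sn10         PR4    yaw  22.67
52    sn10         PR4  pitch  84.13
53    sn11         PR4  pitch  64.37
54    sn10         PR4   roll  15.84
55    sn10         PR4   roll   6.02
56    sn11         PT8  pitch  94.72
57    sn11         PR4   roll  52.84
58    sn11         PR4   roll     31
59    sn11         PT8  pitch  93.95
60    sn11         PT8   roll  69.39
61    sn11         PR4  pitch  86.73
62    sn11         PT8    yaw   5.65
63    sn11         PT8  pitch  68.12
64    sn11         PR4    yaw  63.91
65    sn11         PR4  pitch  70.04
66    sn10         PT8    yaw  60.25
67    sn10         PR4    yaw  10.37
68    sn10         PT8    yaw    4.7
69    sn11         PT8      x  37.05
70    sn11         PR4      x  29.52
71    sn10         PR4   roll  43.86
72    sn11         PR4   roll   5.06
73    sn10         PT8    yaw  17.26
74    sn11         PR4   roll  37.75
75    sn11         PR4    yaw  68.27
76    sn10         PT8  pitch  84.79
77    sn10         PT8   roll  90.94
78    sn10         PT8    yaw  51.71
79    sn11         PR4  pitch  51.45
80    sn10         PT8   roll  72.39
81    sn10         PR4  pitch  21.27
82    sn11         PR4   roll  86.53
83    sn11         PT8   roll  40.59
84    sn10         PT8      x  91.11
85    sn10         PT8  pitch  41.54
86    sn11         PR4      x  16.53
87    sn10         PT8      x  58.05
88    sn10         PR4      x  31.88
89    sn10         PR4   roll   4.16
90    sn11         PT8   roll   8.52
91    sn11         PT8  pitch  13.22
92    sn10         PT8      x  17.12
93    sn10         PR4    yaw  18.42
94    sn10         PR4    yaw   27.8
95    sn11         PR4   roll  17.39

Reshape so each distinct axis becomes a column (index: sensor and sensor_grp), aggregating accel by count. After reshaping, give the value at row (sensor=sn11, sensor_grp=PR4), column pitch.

Rows with sensor=sn11, sensor_grp=PR4 and axis=pitch: accel values are 52.38, 49.01, 64.37, 86.73, 70.04, 51.45.
6 rows match — count = 6.

6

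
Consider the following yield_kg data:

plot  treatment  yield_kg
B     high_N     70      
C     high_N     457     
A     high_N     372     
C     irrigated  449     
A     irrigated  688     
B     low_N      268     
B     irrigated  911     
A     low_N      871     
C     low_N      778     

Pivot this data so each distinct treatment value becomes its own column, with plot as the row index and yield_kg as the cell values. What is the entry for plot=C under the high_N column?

Wide layout: rows indexed by plot, columns are the 3 distinct treatment values (high_N, irrigated, low_N).
Cell (plot=C, treatment=high_N) draws from the long row where plot=C and treatment=high_N, which has yield_kg=457.

457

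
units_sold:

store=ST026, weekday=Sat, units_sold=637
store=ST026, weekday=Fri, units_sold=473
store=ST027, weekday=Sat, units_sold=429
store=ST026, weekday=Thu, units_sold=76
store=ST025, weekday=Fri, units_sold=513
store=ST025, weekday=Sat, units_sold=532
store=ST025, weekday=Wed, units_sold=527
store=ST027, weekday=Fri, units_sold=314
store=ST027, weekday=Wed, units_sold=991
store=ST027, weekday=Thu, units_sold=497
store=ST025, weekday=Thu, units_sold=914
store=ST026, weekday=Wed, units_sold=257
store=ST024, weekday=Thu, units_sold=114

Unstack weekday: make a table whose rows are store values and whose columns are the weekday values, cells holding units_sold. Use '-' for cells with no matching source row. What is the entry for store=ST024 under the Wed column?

No long-format row has store=ST024 and weekday=Wed, so the cell is -.

-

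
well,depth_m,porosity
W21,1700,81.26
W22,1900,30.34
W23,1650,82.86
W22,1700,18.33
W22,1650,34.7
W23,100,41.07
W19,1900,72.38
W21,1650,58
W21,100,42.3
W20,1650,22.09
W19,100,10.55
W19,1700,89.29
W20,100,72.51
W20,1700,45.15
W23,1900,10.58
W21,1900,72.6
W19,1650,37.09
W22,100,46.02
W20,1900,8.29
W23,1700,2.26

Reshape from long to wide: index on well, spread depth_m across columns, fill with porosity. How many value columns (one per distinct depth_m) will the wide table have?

4 distinct depth_m values: 100, 1650, 1700, 1900.

4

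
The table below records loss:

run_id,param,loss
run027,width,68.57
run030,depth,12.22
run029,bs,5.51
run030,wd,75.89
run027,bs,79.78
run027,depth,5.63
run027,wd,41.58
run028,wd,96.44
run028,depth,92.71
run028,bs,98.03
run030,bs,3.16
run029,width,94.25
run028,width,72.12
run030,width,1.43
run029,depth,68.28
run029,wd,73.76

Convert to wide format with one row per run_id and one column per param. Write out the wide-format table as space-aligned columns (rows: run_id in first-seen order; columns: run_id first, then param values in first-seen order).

run_id  width  depth  bs     wd   
run027  68.57  5.63   79.78  41.58
run030  1.43   12.22  3.16   75.89
run029  94.25  68.28  5.51   73.76
run028  72.12  92.71  98.03  96.44

Columns: run_id plus the 4 distinct param values (width, depth, bs, wd).
For example, row run027 column width takes loss=68.57 from the long row (run027, width).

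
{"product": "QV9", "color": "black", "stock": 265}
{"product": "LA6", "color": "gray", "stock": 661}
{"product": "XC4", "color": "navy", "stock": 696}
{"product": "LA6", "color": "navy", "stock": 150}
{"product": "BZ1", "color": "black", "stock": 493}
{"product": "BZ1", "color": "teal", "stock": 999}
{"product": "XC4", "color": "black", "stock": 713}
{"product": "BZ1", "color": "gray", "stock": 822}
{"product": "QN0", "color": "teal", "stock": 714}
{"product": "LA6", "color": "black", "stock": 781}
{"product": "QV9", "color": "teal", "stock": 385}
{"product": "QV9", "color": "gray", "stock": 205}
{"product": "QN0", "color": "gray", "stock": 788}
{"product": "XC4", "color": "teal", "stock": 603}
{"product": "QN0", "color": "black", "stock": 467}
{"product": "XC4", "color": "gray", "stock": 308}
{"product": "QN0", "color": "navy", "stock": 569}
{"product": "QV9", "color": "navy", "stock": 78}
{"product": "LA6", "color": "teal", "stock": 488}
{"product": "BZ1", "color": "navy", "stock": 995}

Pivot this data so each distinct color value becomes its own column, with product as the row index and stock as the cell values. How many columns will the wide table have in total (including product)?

5

1 column for product plus 4 distinct color values → 5 columns.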